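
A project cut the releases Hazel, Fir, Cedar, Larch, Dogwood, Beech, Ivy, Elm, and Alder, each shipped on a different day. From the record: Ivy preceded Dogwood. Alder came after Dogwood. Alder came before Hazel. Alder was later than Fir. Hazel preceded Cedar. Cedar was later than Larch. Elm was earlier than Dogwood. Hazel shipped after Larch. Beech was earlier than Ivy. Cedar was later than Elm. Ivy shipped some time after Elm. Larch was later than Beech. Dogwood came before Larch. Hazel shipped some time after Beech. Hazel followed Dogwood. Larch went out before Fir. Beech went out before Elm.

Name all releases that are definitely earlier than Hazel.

Directly stated before Hazel: Alder, Beech, Dogwood, and Larch.
Elm reaches Hazel via Elm → Dogwood → Hazel.
Fir reaches Hazel via Fir → Alder → Hazel.
Ivy reaches Hazel via Ivy → Dogwood → Hazel.
No chain forces Cedar ahead of Hazel.

Alder, Beech, Dogwood, Elm, Fir, Ivy, Larch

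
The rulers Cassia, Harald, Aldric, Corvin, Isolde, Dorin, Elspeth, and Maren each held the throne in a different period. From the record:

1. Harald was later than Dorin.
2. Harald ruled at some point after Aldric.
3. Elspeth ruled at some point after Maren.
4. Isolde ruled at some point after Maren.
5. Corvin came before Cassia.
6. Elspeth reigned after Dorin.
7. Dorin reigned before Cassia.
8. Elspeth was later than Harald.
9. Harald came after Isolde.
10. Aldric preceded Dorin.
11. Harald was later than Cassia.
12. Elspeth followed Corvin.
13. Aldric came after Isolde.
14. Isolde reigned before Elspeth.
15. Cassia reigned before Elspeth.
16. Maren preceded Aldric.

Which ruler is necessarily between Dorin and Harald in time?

Cassia

Tracing the constraints gives Dorin → Cassia → Harald, so Cassia sits after Dorin and before Harald.
No other ruler is forced both after Dorin and before Harald.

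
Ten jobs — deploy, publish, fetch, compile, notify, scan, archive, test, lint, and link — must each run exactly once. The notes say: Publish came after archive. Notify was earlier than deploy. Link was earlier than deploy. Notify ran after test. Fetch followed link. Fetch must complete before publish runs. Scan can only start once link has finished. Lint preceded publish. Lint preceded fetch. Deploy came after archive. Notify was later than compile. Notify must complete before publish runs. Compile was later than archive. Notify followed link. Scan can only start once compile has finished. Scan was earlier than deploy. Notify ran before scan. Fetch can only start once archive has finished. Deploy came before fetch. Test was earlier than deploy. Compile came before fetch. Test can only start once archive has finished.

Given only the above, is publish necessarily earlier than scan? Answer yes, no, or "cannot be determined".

no

Tracing the constraints gives scan → deploy → fetch → publish, so scan must come before publish.
That means publish cannot be before scan.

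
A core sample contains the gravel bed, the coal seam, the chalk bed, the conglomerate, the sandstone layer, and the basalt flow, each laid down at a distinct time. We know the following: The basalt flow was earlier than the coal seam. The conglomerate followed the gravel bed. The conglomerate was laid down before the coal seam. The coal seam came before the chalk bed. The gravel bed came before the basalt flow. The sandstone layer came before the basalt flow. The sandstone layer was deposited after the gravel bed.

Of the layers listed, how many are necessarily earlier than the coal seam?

4

Directly stated before the coal seam: the basalt flow and the conglomerate.
The gravel bed reaches the coal seam via the gravel bed → the basalt flow → the coal seam.
The sandstone layer reaches the coal seam via the sandstone layer → the basalt flow → the coal seam.
No chain forces the chalk bed ahead of the coal seam.
That's the basalt flow, the conglomerate, the gravel bed, and the sandstone layer — 4 in all.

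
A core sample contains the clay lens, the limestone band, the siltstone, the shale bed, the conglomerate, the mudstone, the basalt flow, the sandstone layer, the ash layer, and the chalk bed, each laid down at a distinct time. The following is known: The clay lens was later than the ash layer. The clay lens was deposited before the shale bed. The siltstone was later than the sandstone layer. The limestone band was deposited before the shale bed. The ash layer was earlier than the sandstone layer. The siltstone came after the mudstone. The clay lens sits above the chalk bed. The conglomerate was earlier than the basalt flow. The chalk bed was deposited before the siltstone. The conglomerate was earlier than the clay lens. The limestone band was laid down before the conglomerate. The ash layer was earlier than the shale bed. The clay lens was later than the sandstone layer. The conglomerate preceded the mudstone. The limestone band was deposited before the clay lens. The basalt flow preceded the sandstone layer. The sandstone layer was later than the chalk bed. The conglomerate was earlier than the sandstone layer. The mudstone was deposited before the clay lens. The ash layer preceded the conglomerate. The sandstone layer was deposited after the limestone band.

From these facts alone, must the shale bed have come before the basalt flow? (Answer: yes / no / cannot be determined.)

Tracing the constraints gives the basalt flow → the sandstone layer → the clay lens → the shale bed, so the basalt flow must come before the shale bed.
That means the shale bed cannot be before the basalt flow.

no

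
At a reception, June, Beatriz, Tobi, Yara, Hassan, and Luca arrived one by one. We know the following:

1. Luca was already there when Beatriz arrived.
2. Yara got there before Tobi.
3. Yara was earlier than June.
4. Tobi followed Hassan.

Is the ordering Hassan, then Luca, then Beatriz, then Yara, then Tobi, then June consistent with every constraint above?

Check each stated constraint against the proposed order — e.g. Yara is ahead of June; Hassan is ahead of Tobi. Every pair is in the required order; nothing is violated.

yes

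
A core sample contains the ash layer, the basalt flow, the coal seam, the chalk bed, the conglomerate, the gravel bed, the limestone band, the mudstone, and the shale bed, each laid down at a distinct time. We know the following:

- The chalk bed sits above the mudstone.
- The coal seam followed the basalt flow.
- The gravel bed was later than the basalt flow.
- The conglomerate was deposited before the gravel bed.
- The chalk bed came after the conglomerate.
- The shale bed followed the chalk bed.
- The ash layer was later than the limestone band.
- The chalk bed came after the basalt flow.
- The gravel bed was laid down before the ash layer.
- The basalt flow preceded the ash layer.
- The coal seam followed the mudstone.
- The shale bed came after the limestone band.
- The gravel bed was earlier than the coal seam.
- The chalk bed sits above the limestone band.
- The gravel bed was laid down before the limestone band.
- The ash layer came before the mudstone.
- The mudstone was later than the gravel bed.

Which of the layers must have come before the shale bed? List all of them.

the ash layer, the basalt flow, the chalk bed, the conglomerate, the gravel bed, the limestone band, the mudstone

Directly stated before the shale bed: the chalk bed and the limestone band.
The ash layer reaches the shale bed via the ash layer → the mudstone → the chalk bed → the shale bed.
The basalt flow reaches the shale bed via the basalt flow → the chalk bed → the shale bed.
The conglomerate reaches the shale bed via the conglomerate → the chalk bed → the shale bed.
Likewise the gravel bed and the mudstone each reach the shale bed by chaining the stated constraints.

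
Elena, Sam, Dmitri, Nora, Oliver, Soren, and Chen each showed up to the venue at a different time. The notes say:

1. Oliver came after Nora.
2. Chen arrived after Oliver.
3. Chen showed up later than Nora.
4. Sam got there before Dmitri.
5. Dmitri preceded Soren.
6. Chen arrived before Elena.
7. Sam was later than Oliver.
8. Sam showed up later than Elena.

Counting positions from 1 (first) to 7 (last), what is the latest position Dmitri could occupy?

Dmitri must come before Soren — 1 guest forced after them.
Everything else can be placed before Dmitri in some valid order, so Dmitri can sit as late as position 7 − 1 = 6.

6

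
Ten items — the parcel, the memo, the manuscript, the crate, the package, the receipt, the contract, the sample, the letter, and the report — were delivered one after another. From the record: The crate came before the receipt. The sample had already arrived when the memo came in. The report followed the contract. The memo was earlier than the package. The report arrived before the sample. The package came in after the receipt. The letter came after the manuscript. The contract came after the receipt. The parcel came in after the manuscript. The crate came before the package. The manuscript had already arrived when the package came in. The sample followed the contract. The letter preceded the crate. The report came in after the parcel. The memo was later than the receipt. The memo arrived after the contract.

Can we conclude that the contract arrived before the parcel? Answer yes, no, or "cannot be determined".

cannot be determined

No chain of stated constraints runs from the contract to the parcel, and none runs from the parcel to the contract either.
So the relative order of the contract and the parcel is not fixed by the given facts.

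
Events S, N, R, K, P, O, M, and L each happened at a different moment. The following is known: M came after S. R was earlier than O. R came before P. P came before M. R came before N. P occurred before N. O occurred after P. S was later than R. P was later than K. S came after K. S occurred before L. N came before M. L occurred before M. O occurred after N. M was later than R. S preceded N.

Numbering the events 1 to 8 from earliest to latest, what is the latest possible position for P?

5

P must come before M, N, and O — 3 events forced after it.
Everything else can be placed before P in some valid order, so P can sit as late as position 8 − 3 = 5.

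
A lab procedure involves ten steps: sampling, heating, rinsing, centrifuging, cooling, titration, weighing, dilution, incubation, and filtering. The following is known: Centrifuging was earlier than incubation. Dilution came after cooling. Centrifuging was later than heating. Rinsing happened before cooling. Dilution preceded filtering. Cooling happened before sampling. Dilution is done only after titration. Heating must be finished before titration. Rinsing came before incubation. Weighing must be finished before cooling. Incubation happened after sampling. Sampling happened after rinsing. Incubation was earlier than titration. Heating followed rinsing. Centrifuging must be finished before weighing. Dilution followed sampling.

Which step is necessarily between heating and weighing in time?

Tracing the constraints gives heating → centrifuging → weighing, so centrifuging sits after heating and before weighing.
No other step is forced both after heating and before weighing.

centrifuging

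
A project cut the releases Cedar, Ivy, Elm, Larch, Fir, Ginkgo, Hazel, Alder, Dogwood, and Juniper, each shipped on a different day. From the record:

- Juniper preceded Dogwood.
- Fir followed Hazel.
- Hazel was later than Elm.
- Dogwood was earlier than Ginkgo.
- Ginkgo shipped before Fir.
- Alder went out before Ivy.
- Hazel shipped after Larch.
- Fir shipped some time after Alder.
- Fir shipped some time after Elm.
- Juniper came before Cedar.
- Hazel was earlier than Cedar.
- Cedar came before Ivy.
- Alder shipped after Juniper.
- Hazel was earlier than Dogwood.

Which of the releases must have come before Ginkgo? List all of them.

Dogwood, Elm, Hazel, Juniper, Larch

Directly stated before Ginkgo: Dogwood.
Elm reaches Ginkgo via Elm → Hazel → Dogwood → Ginkgo.
Hazel reaches Ginkgo via Hazel → Dogwood → Ginkgo.
Juniper reaches Ginkgo via Juniper → Dogwood → Ginkgo.
Likewise Larch reaches Ginkgo by chaining the stated constraints.
No chain forces Cedar (or any of the others) ahead of Ginkgo.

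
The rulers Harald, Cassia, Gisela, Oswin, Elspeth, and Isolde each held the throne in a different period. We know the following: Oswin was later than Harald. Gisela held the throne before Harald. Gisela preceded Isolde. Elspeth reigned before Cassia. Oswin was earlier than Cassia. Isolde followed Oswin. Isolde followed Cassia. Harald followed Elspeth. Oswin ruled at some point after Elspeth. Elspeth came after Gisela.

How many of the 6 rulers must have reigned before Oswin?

3

Directly stated before Oswin: Elspeth and Harald.
Gisela reaches Oswin via Gisela → Harald → Oswin.
No chain forces Isolde (or any of the others) ahead of Oswin.
That's Elspeth, Gisela, and Harald — 3 in all.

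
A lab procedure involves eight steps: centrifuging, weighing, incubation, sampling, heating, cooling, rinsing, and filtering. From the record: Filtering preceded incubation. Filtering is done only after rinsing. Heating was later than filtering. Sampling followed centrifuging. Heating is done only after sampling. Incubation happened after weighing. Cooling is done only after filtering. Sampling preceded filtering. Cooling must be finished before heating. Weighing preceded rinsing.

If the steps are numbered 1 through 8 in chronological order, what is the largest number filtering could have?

5

Filtering must come before cooling, heating, and incubation — 3 steps forced after it.
Everything else can be placed before filtering in some valid order, so filtering can sit as late as position 8 − 3 = 5.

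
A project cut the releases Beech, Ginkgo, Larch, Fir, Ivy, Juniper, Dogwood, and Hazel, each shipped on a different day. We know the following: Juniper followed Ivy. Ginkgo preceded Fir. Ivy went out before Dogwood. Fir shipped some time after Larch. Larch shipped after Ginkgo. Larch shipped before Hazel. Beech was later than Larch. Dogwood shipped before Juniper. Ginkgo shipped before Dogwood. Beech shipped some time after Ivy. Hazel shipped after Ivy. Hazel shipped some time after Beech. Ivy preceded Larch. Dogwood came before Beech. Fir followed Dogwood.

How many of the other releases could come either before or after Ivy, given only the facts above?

1

Forced after Ivy: Beech, Dogwood, Fir, Hazel, Juniper, and Larch.
That leaves Ginkgo with no forced order relative to Ivy — 1.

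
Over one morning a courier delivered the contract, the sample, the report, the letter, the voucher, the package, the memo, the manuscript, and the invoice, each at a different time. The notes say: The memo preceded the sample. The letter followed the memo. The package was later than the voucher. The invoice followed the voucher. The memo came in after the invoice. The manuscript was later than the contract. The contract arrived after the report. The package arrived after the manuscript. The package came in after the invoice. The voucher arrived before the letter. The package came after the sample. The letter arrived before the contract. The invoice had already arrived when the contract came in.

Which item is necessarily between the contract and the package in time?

Tracing the constraints gives the contract → the manuscript → the package, so the manuscript sits after the contract and before the package.
No other item is forced both after the contract and before the package.

the manuscript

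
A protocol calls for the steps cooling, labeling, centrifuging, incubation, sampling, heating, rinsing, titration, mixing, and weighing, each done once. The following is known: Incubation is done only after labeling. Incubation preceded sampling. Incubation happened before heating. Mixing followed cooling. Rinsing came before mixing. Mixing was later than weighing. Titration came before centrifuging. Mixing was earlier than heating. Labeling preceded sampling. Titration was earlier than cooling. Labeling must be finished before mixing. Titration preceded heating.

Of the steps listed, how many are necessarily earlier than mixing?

Directly stated before mixing: cooling, labeling, rinsing, and weighing.
Titration reaches mixing via titration → cooling → mixing.
That's cooling, labeling, rinsing, titration, and weighing — 5 in all.

5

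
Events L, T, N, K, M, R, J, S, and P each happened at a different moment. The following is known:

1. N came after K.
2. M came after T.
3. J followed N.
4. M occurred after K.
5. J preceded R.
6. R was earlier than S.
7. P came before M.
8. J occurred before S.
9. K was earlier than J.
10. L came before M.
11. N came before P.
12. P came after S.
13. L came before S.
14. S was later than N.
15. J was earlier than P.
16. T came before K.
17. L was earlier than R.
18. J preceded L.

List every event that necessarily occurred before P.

J, K, L, N, R, S, T

Directly stated before P: J, N, and S.
K reaches P via K → J → P.
L reaches P via L → S → P.
R reaches P via R → S → P.
Likewise T reaches P by chaining the stated constraints.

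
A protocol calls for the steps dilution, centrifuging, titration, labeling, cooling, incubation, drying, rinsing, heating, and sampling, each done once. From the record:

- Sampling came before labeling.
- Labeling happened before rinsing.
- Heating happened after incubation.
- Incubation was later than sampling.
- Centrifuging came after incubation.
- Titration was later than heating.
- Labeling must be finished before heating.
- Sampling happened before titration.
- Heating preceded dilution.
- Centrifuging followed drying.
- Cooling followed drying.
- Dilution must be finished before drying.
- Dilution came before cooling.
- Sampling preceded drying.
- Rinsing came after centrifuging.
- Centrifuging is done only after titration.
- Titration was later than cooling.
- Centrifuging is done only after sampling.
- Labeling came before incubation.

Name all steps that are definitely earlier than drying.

Directly stated before drying: dilution and sampling.
Heating reaches drying via heating → dilution → drying.
Incubation reaches drying via incubation → heating → dilution → drying.
Labeling reaches drying via labeling → heating → dilution → drying.

dilution, heating, incubation, labeling, sampling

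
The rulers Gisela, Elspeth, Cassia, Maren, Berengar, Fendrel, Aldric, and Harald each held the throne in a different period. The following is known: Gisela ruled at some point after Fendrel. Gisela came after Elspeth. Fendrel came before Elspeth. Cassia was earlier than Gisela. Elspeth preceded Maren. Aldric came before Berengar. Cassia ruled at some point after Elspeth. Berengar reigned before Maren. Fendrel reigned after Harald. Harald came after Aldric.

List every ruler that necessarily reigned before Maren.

Aldric, Berengar, Elspeth, Fendrel, Harald

Directly stated before Maren: Berengar and Elspeth.
Aldric reaches Maren via Aldric → Berengar → Maren.
Fendrel reaches Maren via Fendrel → Elspeth → Maren.
Harald reaches Maren via Harald → Fendrel → Elspeth → Maren.
No chain forces Cassia (or any of the others) ahead of Maren.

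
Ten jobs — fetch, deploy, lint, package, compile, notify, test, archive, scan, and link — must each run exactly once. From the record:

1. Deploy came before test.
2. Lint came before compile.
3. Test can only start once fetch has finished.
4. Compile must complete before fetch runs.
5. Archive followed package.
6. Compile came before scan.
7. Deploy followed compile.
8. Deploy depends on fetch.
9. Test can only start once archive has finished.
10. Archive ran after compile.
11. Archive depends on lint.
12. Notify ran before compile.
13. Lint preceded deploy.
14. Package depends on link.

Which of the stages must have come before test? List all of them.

Directly stated before test: archive, deploy, and fetch.
Compile reaches test via compile → archive → test.
Link reaches test via link → package → archive → test.
Lint reaches test via lint → deploy → test.
Likewise notify and package each reach test by chaining the stated constraints.
No chain forces scan ahead of test.

archive, compile, deploy, fetch, link, lint, notify, package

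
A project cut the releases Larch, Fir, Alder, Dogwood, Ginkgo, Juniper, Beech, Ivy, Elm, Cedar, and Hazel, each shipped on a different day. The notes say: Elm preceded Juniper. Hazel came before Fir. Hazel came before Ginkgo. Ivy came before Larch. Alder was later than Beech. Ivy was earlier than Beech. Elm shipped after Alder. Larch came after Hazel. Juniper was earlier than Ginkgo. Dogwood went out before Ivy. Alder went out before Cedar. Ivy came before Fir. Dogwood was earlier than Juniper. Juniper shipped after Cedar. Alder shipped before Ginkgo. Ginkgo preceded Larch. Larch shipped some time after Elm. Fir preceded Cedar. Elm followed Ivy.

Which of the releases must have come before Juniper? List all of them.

Alder, Beech, Cedar, Dogwood, Elm, Fir, Hazel, Ivy

Directly stated before Juniper: Cedar, Dogwood, and Elm.
Alder reaches Juniper via Alder → Elm → Juniper.
Beech reaches Juniper via Beech → Alder → Elm → Juniper.
Fir reaches Juniper via Fir → Cedar → Juniper.
Likewise Hazel and Ivy each reach Juniper by chaining the stated constraints.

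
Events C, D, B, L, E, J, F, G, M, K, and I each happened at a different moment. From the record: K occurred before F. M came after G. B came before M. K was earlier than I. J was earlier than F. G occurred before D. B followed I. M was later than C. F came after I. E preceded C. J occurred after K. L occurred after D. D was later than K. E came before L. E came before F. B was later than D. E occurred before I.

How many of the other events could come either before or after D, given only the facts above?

5

Forced before D: G and K; forced after D: B, L, and M.
That leaves C, E, F, I, and J with no forced order relative to D — 5.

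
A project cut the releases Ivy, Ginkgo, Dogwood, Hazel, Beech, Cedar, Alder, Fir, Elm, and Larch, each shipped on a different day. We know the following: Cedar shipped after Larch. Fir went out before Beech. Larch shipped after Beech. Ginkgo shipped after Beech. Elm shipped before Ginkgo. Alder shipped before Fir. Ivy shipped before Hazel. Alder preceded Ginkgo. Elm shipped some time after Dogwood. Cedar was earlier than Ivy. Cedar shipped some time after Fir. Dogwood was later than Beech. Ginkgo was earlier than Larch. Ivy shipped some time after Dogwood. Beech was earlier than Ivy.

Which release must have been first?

Alder

Alder has a chain of constraints placing it before every other release, so Alder must be first.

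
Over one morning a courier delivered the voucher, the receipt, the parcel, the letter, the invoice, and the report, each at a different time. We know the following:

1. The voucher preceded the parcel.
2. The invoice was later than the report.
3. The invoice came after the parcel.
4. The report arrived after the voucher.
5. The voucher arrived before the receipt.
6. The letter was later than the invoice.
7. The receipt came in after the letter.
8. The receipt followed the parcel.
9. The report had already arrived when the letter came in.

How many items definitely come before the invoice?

3

Directly stated before the invoice: the parcel and the report.
The voucher reaches the invoice via the voucher → the parcel → the invoice.
That's the parcel, the report, and the voucher — 3 in all.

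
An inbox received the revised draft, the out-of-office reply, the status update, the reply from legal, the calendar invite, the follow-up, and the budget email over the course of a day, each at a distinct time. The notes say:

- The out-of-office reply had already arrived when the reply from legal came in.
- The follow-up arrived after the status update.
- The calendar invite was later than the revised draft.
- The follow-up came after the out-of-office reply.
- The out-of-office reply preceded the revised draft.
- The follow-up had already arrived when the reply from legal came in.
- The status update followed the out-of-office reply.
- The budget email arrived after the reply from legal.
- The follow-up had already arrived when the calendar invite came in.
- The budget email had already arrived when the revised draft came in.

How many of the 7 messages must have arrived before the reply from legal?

3

Directly stated before the reply from legal: the follow-up and the out-of-office reply.
The status update reaches the reply from legal via the status update → the follow-up → the reply from legal.
No chain forces the budget email (or any of the others) ahead of the reply from legal.
That's the follow-up, the out-of-office reply, and the status update — 3 in all.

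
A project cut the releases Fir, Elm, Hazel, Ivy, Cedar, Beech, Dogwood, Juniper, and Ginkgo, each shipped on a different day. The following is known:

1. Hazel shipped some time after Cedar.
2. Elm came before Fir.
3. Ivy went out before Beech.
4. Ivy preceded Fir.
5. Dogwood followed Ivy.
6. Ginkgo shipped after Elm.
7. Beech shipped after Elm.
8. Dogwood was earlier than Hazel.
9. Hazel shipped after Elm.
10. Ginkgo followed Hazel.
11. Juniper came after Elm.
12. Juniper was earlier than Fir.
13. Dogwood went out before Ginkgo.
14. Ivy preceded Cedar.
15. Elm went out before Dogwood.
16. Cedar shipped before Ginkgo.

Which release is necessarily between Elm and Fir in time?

Juniper

Tracing the constraints gives Elm → Juniper → Fir, so Juniper sits after Elm and before Fir.
No other release is forced both after Elm and before Fir.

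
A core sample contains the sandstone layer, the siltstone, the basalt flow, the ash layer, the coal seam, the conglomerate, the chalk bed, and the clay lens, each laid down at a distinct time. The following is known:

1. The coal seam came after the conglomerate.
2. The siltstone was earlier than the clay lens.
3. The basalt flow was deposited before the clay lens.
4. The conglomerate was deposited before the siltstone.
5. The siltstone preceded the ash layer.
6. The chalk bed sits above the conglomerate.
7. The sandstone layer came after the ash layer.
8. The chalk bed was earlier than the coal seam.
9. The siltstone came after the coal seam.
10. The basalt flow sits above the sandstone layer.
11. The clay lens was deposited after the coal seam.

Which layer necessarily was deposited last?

Every other layer has a chain of constraints placing it before the clay lens, so the clay lens is last.

the clay lens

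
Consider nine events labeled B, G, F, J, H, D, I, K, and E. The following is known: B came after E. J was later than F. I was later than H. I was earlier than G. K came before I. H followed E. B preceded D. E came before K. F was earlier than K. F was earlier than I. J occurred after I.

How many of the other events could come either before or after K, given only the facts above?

3

Forced before K: E and F; forced after K: G, I, and J.
That leaves B, D, and H with no forced order relative to K — 3.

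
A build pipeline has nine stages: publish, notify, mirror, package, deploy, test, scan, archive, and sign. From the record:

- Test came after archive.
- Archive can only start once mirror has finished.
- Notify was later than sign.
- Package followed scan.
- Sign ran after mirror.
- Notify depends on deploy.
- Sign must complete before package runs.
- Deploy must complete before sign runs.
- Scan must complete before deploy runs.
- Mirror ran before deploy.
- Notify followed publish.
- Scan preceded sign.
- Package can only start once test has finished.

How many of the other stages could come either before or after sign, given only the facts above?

3

Forced before sign: deploy, mirror, and scan; forced after sign: notify and package.
That leaves archive, publish, and test with no forced order relative to sign — 3.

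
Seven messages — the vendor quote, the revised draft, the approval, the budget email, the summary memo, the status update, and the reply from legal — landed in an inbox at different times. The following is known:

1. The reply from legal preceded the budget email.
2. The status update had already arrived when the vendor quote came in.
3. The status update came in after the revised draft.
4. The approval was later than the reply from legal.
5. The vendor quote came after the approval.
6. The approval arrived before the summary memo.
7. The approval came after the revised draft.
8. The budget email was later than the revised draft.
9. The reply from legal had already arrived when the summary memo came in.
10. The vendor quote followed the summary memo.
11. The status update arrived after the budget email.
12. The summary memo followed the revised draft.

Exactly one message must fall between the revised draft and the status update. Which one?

Tracing the constraints gives the revised draft → the budget email → the status update, so the budget email sits after the revised draft and before the status update.
No other message is forced both after the revised draft and before the status update.

the budget email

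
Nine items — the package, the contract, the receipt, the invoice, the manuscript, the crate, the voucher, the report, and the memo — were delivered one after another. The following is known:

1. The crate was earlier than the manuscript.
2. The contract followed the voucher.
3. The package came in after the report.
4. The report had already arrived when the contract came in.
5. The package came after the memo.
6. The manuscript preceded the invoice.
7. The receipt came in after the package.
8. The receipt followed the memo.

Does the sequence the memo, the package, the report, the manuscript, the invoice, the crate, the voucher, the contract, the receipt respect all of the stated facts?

The constraints require the report before the package, but in the proposed sequence the package appears ahead of the report. That one violation is enough.

no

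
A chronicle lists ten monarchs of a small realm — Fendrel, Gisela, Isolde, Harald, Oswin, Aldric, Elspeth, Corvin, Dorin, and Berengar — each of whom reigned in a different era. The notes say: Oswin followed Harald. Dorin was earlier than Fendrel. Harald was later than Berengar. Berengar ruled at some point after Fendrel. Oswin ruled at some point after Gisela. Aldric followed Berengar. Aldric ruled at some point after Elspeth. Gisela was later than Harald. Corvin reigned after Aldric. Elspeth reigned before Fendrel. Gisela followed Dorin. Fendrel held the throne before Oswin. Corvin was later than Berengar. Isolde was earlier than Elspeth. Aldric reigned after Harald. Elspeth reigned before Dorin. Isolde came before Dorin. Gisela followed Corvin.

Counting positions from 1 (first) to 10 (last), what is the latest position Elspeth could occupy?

2

Elspeth must come before Aldric, Berengar, Corvin, Dorin, Fendrel, Gisela, Harald, and Oswin — 8 rulers forced after them.
Everything else can be placed before Elspeth in some valid order, so Elspeth can sit as late as position 10 − 8 = 2.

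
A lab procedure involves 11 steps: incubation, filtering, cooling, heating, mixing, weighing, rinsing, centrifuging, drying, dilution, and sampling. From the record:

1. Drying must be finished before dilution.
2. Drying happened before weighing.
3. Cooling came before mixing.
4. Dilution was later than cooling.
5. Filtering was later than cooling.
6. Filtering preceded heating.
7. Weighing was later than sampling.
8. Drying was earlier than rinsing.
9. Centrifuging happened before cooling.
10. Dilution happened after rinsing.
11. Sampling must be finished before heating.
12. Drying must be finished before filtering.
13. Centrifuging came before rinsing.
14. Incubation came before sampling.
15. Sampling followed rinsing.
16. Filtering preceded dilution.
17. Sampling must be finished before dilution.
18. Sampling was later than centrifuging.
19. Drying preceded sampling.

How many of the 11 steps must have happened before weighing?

5

Directly stated before weighing: drying and sampling.
Centrifuging reaches weighing via centrifuging → sampling → weighing.
Incubation reaches weighing via incubation → sampling → weighing.
Rinsing reaches weighing via rinsing → sampling → weighing.
No chain forces heating (or any of the others) ahead of weighing.
That's centrifuging, drying, incubation, rinsing, and sampling — 5 in all.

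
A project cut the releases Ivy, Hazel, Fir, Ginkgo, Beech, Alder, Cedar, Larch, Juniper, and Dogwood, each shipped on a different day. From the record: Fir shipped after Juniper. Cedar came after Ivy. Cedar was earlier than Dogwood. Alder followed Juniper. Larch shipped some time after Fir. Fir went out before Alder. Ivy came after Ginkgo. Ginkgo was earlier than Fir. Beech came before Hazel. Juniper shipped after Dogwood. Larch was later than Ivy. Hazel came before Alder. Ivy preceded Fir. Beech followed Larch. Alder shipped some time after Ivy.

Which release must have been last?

Alder

Every other release has a chain of constraints placing it before Alder, so Alder is last.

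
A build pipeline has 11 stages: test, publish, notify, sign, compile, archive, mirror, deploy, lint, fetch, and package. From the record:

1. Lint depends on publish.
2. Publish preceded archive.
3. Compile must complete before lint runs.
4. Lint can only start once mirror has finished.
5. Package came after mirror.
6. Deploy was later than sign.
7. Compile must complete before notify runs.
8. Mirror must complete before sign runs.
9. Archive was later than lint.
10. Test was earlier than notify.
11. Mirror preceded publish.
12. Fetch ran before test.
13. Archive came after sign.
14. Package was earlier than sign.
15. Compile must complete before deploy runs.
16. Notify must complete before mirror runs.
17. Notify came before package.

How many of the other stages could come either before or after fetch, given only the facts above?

Forced after fetch: archive, deploy, lint, mirror, notify, package, publish, sign, and test.
That leaves compile with no forced order relative to fetch — 1.

1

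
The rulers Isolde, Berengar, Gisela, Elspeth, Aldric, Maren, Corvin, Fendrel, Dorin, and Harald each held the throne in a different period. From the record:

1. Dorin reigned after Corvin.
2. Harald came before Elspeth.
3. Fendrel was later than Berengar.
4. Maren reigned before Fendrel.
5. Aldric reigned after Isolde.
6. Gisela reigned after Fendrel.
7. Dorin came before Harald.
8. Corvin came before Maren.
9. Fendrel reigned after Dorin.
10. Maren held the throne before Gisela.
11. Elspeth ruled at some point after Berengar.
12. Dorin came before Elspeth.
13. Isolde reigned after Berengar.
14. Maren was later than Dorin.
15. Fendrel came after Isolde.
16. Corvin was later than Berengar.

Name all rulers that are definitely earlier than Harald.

Directly stated before Harald: Dorin.
Berengar reaches Harald via Berengar → Corvin → Dorin → Harald.
Corvin reaches Harald via Corvin → Dorin → Harald.
No chain forces Maren (or any of the others) ahead of Harald.

Berengar, Corvin, Dorin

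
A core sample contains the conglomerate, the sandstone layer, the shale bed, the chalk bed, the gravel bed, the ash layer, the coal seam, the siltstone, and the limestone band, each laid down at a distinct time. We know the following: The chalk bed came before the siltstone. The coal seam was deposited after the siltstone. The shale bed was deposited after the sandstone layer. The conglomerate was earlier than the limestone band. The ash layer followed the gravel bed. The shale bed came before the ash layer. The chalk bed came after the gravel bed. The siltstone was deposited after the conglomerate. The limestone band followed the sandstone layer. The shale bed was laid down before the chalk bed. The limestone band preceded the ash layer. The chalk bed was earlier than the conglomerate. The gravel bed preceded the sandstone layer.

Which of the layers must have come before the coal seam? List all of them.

Directly stated before the coal seam: the siltstone.
The chalk bed reaches the coal seam via the chalk bed → the siltstone → the coal seam.
The conglomerate reaches the coal seam via the conglomerate → the siltstone → the coal seam.
The gravel bed reaches the coal seam via the gravel bed → the chalk bed → the siltstone → the coal seam.
Likewise the sandstone layer and the shale bed each reach the coal seam by chaining the stated constraints.
No chain forces the limestone band (or any of the others) ahead of the coal seam.

the chalk bed, the conglomerate, the gravel bed, the sandstone layer, the shale bed, the siltstone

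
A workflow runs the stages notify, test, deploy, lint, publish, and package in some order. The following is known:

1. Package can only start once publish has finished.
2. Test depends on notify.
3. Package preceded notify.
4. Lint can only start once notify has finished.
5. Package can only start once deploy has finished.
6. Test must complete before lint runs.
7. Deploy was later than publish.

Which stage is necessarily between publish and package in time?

Tracing the constraints gives publish → deploy → package, so deploy sits after publish and before package.
No other stage is forced both after publish and before package.

deploy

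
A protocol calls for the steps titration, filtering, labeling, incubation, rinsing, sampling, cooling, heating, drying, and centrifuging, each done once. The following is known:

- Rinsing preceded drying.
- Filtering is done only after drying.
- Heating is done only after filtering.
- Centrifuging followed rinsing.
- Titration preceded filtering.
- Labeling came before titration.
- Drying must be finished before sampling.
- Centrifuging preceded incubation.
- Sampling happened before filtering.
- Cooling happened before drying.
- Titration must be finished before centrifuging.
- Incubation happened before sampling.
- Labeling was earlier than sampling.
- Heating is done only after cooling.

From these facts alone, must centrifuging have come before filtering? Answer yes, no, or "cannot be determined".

yes

Chain the constraints: centrifuging → incubation → sampling → filtering. Each link is directly stated, so centrifuging comes before filtering.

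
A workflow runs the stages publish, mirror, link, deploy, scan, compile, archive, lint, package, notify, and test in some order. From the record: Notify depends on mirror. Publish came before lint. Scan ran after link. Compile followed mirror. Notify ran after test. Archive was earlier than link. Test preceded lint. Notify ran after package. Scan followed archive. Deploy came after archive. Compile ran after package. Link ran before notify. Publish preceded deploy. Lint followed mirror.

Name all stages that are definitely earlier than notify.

archive, link, mirror, package, test

Directly stated before notify: link, mirror, package, and test.
Archive reaches notify via archive → link → notify.
No chain forces deploy (or any of the others) ahead of notify.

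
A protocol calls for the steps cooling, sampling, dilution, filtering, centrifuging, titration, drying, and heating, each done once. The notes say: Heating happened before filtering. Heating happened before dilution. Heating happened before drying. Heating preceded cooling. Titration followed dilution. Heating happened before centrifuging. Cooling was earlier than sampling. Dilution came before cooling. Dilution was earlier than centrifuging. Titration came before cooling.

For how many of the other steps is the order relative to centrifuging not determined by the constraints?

5

Forced before centrifuging: dilution and heating.
That leaves cooling, drying, filtering, sampling, and titration with no forced order relative to centrifuging — 5.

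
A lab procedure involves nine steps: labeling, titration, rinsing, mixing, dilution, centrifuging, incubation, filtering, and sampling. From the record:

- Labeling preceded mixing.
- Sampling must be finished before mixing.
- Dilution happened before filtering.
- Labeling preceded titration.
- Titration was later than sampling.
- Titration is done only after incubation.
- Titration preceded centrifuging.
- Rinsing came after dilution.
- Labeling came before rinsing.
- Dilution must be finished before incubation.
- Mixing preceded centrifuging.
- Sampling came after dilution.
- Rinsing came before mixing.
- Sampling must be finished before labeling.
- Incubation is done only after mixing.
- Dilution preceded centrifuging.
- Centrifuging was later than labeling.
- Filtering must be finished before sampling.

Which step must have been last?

Every other step has a chain of constraints placing it before centrifuging, so centrifuging is last.

centrifuging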